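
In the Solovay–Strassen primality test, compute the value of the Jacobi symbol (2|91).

Factor out 2: 2 = 2. Since 91 ≡ 3 (mod 8), (2|91) = -1. Now have -(1|91).
(1|91) = 1. Collecting the sign factors: -1.

-1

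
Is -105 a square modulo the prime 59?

Reduce the numerator: -105 ≡ 13 (mod 59), so (-105/59) = (13/59).
13 ≡ 1 (mod 4), so quadratic reciprocity gives (13/59) = (59/13). Reduce: 59 ≡ 7 (mod 13). Now have (7/13).
13 ≡ 1 (mod 4), so quadratic reciprocity gives (7/13) = (13/7). Reduce: 13 ≡ 6 (mod 7). Now have (6/7).
Factor out 2: 6 = 2·3. Since 7 ≡ 7 (mod 8), (2/7) = +1. Now have (3/7).
Both 3 ≡ 3 and 7 ≡ 3 (mod 4), so reciprocity gives (3/7) = -(7/3). Reduce: 7 ≡ 1 (mod 3). Now have -(1/3).
(1/3) = 1. Collecting the sign factors: -1.
(-105/59) = -1, and 59 is prime, so -105 is not a quadratic residue mod 59.

no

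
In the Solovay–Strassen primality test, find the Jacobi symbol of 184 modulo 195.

Factor out 2: 184 = 2^3·23. Since 195 ≡ 3 (mod 8), (2/195) = -1, and (2/195)^3 = -1. Now have -(23/195).
Both 23 ≡ 3 and 195 ≡ 3 (mod 4), so reciprocity gives (23/195) = -(195/23). Reduce: 195 ≡ 11 (mod 23). Now have (11/23).
Both 11 ≡ 3 and 23 ≡ 3 (mod 4), so reciprocity gives (11/23) = -(23/11). Reduce: 23 ≡ 1 (mod 11). Now have -(1/11).
(1/11) = 1. Collecting the sign factors: -1.

-1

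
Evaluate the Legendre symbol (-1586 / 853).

1

(-1586 / 853)
  = (120 / 853)    [-1586 ≡ 120 mod 853]
  = -(15 / 853)    [853 ≡ 5 mod 8 ⇒ (2 / 853)^3 = -1]
  = -(853 / 15)    [QR: 853 ≡ 1 mod 4, sign kept]
  = -(13 / 15)    [853 ≡ 13 mod 15]
  = -(15 / 13)    [QR: 13 ≡ 1 mod 4, sign kept]
  = -(2 / 13)    [15 ≡ 2 mod 13]
  = (1 / 13)    [13 ≡ 5 mod 8 ⇒ (2 / 13) = -1]
  = 1    [(1 / 13) = 1]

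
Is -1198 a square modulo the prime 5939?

Pull out -1: (-1198/5939) = (-1/5939)·(1198/5939). Since 5939 ≡ 3 (mod 4), (-1/5939) = -1. Now have -(1198/5939).
Factor out 2: 1198 = 2·599. Since 5939 ≡ 3 (mod 8), (2/5939) = -1. Now have (599/5939).
Both 599 ≡ 3 and 5939 ≡ 3 (mod 4), so reciprocity gives (599/5939) = -(5939/599). Reduce: 5939 ≡ 548 (mod 599). Now have -(548/599).
Factor out 2: 548 = 2^2·137. Since 599 ≡ 7 (mod 8), (2/599) = +1, and (2/599)^2 = +1. Now have -(137/599).
137 ≡ 1 (mod 4), so quadratic reciprocity gives (137/599) = (599/137). Reduce: 599 ≡ 51 (mod 137). Now have -(51/137).
137 ≡ 1 (mod 4), so quadratic reciprocity gives (51/137) = (137/51). Reduce: 137 ≡ 35 (mod 51). Now have -(35/51).
Both 35 ≡ 3 and 51 ≡ 3 (mod 4), so reciprocity gives (35/51) = -(51/35). Reduce: 51 ≡ 16 (mod 35). Now have (16/35).
Factor out 2: 16 = 2^4. Since 35 ≡ 3 (mod 8), (2/35) = -1, and (2/35)^4 = +1. Now have (1/35).
(1/35) = 1. Collecting the sign factors: 1.
(-1198/5939) = 1, and 5939 is prime, so -1198 is a quadratic residue mod 5939.

yes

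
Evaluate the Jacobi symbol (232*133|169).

1

By multiplicativity, (232·133|169) = (232|169)·(133|169).
First factor (232|169):
(232|169)
  = (63|169)    [232 ≡ 63 mod 169]
  = (169|63)    [QR: 169 ≡ 1 mod 4, sign kept]
  = (43|63)    [169 ≡ 43 mod 63]
  = -(63|43)    [QR: both ≡ 3 mod 4, sign flips]
  = -(20|43)    [63 ≡ 20 mod 43]
  = -(5|43)    [43 ≡ 3 mod 8 ⇒ (2|43)^2 = +1]
  = -(43|5)    [QR: 5 ≡ 1 mod 4, sign kept]
  = -(3|5)    [43 ≡ 3 mod 5]
  = -(5|3)    [QR: 5 ≡ 1 mod 4, sign kept]
  = -(2|3)    [5 ≡ 2 mod 3]
  = (1|3)    [3 ≡ 3 mod 8 ⇒ (2|3) = -1]
  = 1    [(1|3) = 1]
Second factor (133|169):
(133|169)
  = (169|133)    [QR: 133 ≡ 1 mod 4, sign kept]
  = (36|133)    [169 ≡ 36 mod 133]
  = (9|133)    [133 ≡ 5 mod 8 ⇒ (2|133)^2 = +1]
  = (133|9)    [QR: 9 ≡ 1 mod 4, sign kept]
  = (7|9)    [133 ≡ 7 mod 9]
  = (9|7)    [QR: 9 ≡ 1 mod 4, sign kept]
  = (2|7)    [9 ≡ 2 mod 7]
  = (1|7)    [7 ≡ 7 mod 8 ⇒ (2|7) = +1]
  = 1    [(1|7) = 1]
Product: (1)·(1) = 1.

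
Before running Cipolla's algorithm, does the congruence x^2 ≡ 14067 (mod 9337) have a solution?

(14067/9337)
  = (4730/9337)    [14067 ≡ 4730 mod 9337]
  = (2365/9337)    [9337 ≡ 1 mod 8 ⇒ (2/9337) = +1]
  = (9337/2365)    [QR: 2365 ≡ 1 mod 4, sign kept]
  = (2242/2365)    [9337 ≡ 2242 mod 2365]
  = -(1121/2365)    [2365 ≡ 5 mod 8 ⇒ (2/2365) = -1]
  = -(2365/1121)    [QR: 1121 ≡ 1 mod 4, sign kept]
  = -(123/1121)    [2365 ≡ 123 mod 1121]
  = -(1121/123)    [QR: 1121 ≡ 1 mod 4, sign kept]
  = -(14/123)    [1121 ≡ 14 mod 123]
  = (7/123)    [123 ≡ 3 mod 8 ⇒ (2/123) = -1]
  = -(123/7)    [QR: both ≡ 3 mod 4, sign flips]
  = -(4/7)    [123 ≡ 4 mod 7]
  = -(1/7)    [7 ≡ 7 mod 8 ⇒ (2/7)^2 = +1]
  = -1    [(1/7) = 1]
The Legendre symbol is -1, so x^2 ≡ 14067 (mod 9337) has no solution.

no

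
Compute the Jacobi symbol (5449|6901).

(5449|6901)
  = (6901|5449)    [QR: 5449 ≡ 1 mod 4, sign kept]
  = (1452|5449)    [6901 ≡ 1452 mod 5449]
  = (363|5449)    [5449 ≡ 1 mod 8 ⇒ (2|5449)^2 = +1]
  = (5449|363)    [QR: 5449 ≡ 1 mod 4, sign kept]
  = (4|363)    [5449 ≡ 4 mod 363]
  = (1|363)    [363 ≡ 3 mod 8 ⇒ (2|363)^2 = +1]
  = 1    [(1|363) = 1]

1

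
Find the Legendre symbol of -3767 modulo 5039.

(-3767/5039)
  = -(3767/5039)    [5039 ≡ 3 mod 4 ⇒ (-1/5039) = -1]
  = (5039/3767)    [QR: both ≡ 3 mod 4, sign flips]
  = (1272/3767)    [5039 ≡ 1272 mod 3767]
  = (159/3767)    [3767 ≡ 7 mod 8 ⇒ (2/3767)^3 = +1]
  = -(3767/159)    [QR: both ≡ 3 mod 4, sign flips]
  = -(110/159)    [3767 ≡ 110 mod 159]
  = -(55/159)    [159 ≡ 7 mod 8 ⇒ (2/159) = +1]
  = (159/55)    [QR: both ≡ 3 mod 4, sign flips]
  = (49/55)    [159 ≡ 49 mod 55]
  = (55/49)    [QR: 49 ≡ 1 mod 4, sign kept]
  = (6/49)    [55 ≡ 6 mod 49]
  = (3/49)    [49 ≡ 1 mod 8 ⇒ (2/49) = +1]
  = (49/3)    [QR: 49 ≡ 1 mod 4, sign kept]
  = (1/3)    [49 ≡ 1 mod 3]
  = 1    [(1/3) = 1]

1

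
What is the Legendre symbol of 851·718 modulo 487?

-1

By multiplicativity, (851·718/487) = (851/487)·(718/487).
First factor (851/487):
(851/487)
  = (364/487)    [851 ≡ 364 mod 487]
  = (91/487)    [487 ≡ 7 mod 8 ⇒ (2/487)^2 = +1]
  = -(487/91)    [QR: both ≡ 3 mod 4, sign flips]
  = -(32/91)    [487 ≡ 32 mod 91]
  = (1/91)    [91 ≡ 3 mod 8 ⇒ (2/91)^5 = -1]
  = 1    [(1/91) = 1]
Second factor (718/487):
(718/487)
  = (231/487)    [718 ≡ 231 mod 487]
  = -(487/231)    [QR: both ≡ 3 mod 4, sign flips]
  = -(25/231)    [487 ≡ 25 mod 231]
  = -(231/25)    [QR: 25 ≡ 1 mod 4, sign kept]
  = -(6/25)    [231 ≡ 6 mod 25]
  = -(3/25)    [25 ≡ 1 mod 8 ⇒ (2/25) = +1]
  = -(25/3)    [QR: 25 ≡ 1 mod 4, sign kept]
  = -(1/3)    [25 ≡ 1 mod 3]
  = -1    [(1/3) = 1]
Product: (1)·(-1) = -1.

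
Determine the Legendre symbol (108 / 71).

Reduce the numerator: 108 ≡ 37 (mod 71), so (108 / 71) = (37 / 71).
37 ≡ 1 (mod 4), so quadratic reciprocity gives (37 / 71) = (71 / 37). Reduce: 71 ≡ 34 (mod 37). Now have (34 / 37).
Factor out 2: 34 = 2·17. Since 37 ≡ 5 (mod 8), (2 / 37) = -1. Now have -(17 / 37).
17 ≡ 1 (mod 4), so quadratic reciprocity gives (17 / 37) = (37 / 17). Reduce: 37 ≡ 3 (mod 17). Now have -(3 / 17).
17 ≡ 1 (mod 4), so quadratic reciprocity gives (3 / 17) = (17 / 3). Reduce: 17 ≡ 2 (mod 3). Now have -(2 / 3).
Factor out 2: 2 = 2. Since 3 ≡ 3 (mod 8), (2 / 3) = -1. Now have (1 / 3).
(1 / 3) = 1. Collecting the sign factors: 1.

1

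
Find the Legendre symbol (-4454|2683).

(-4454|2683)
  = (912|2683)    [-4454 ≡ 912 mod 2683]
  = (57|2683)    [2683 ≡ 3 mod 8 ⇒ (2|2683)^4 = +1]
  = (2683|57)    [QR: 57 ≡ 1 mod 4, sign kept]
  = (4|57)    [2683 ≡ 4 mod 57]
  = (1|57)    [57 ≡ 1 mod 8 ⇒ (2|57)^2 = +1]
  = 1    [(1|57) = 1]

1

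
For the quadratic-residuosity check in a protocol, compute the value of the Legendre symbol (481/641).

1

(481/641)
  = (641/481)    [QR: 481 ≡ 1 mod 4, sign kept]
  = (160/481)    [641 ≡ 160 mod 481]
  = (5/481)    [481 ≡ 1 mod 8 ⇒ (2/481)^5 = +1]
  = (481/5)    [QR: 5 ≡ 1 mod 4, sign kept]
  = (1/5)    [481 ≡ 1 mod 5]
  = 1    [(1/5) = 1]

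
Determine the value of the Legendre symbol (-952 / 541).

1

Reduce the numerator: -952 ≡ 130 (mod 541), so (-952 / 541) = (130 / 541).
Factor out 2: 130 = 2·65. Since 541 ≡ 5 (mod 8), (2 / 541) = -1. Now have -(65 / 541).
65 ≡ 1 (mod 4), so quadratic reciprocity gives (65 / 541) = (541 / 65). Reduce: 541 ≡ 21 (mod 65). Now have -(21 / 65).
21 ≡ 1 (mod 4), so quadratic reciprocity gives (21 / 65) = (65 / 21). Reduce: 65 ≡ 2 (mod 21). Now have -(2 / 21).
Factor out 2: 2 = 2. Since 21 ≡ 5 (mod 8), (2 / 21) = -1. Now have (1 / 21).
(1 / 21) = 1. Collecting the sign factors: 1.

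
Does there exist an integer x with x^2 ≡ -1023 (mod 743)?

(-1023|743)
  = (463|743)    [-1023 ≡ 463 mod 743]
  = -(743|463)    [QR: both ≡ 3 mod 4, sign flips]
  = -(280|463)    [743 ≡ 280 mod 463]
  = -(35|463)    [463 ≡ 7 mod 8 ⇒ (2|463)^3 = +1]
  = (463|35)    [QR: both ≡ 3 mod 4, sign flips]
  = (8|35)    [463 ≡ 8 mod 35]
  = -(1|35)    [35 ≡ 3 mod 8 ⇒ (2|35)^3 = -1]
  = -1    [(1|35) = 1]
(-1023|743) = -1, and 743 is prime, so -1023 is not a quadratic residue mod 743.

no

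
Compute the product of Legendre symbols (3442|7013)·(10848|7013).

By multiplicativity, (3442·10848|7013) = (3442|7013)·(10848|7013).
First factor (3442|7013):
(3442|7013)
  = -(1721|7013)    [7013 ≡ 5 mod 8 ⇒ (2|7013) = -1]
  = -(7013|1721)    [QR: 1721 ≡ 1 mod 4, sign kept]
  = -(129|1721)    [7013 ≡ 129 mod 1721]
  = -(1721|129)    [QR: 129 ≡ 1 mod 4, sign kept]
  = -(44|129)    [1721 ≡ 44 mod 129]
  = -(11|129)    [129 ≡ 1 mod 8 ⇒ (2|129)^2 = +1]
  = -(129|11)    [QR: 129 ≡ 1 mod 4, sign kept]
  = -(8|11)    [129 ≡ 8 mod 11]
  = (1|11)    [11 ≡ 3 mod 8 ⇒ (2|11)^3 = -1]
  = 1    [(1|11) = 1]
Second factor (10848|7013):
(10848|7013)
  = (3835|7013)    [10848 ≡ 3835 mod 7013]
  = (7013|3835)    [QR: 7013 ≡ 1 mod 4, sign kept]
  = (3178|3835)    [7013 ≡ 3178 mod 3835]
  = -(1589|3835)    [3835 ≡ 3 mod 8 ⇒ (2|3835) = -1]
  = -(3835|1589)    [QR: 1589 ≡ 1 mod 4, sign kept]
  = -(657|1589)    [3835 ≡ 657 mod 1589]
  = -(1589|657)    [QR: 657 ≡ 1 mod 4, sign kept]
  = -(275|657)    [1589 ≡ 275 mod 657]
  = -(657|275)    [QR: 657 ≡ 1 mod 4, sign kept]
  = -(107|275)    [657 ≡ 107 mod 275]
  = (275|107)    [QR: both ≡ 3 mod 4, sign flips]
  = (61|107)    [275 ≡ 61 mod 107]
  = (107|61)    [QR: 61 ≡ 1 mod 4, sign kept]
  = (46|61)    [107 ≡ 46 mod 61]
  = -(23|61)    [61 ≡ 5 mod 8 ⇒ (2|61) = -1]
  = -(61|23)    [QR: 61 ≡ 1 mod 4, sign kept]
  = -(15|23)    [61 ≡ 15 mod 23]
  = (23|15)    [QR: both ≡ 3 mod 4, sign flips]
  = (8|15)    [23 ≡ 8 mod 15]
  = (1|15)    [15 ≡ 7 mod 8 ⇒ (2|15)^3 = +1]
  = 1    [(1|15) = 1]
Product: (1)·(1) = 1.

1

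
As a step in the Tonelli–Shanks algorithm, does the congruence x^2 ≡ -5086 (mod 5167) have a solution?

yes

Pull out -1: (-5086/5167) = (-1/5167)·(5086/5167). Since 5167 ≡ 3 (mod 4), (-1/5167) = -1. Now have -(5086/5167).
Factor out 2: 5086 = 2·2543. Since 5167 ≡ 7 (mod 8), (2/5167) = +1. Now have -(2543/5167).
Both 2543 ≡ 3 and 5167 ≡ 3 (mod 4), so reciprocity gives (2543/5167) = -(5167/2543). Reduce: 5167 ≡ 81 (mod 2543). Now have (81/2543).
81 ≡ 1 (mod 4), so quadratic reciprocity gives (81/2543) = (2543/81). Reduce: 2543 ≡ 32 (mod 81). Now have (32/81).
Factor out 2: 32 = 2^5. Since 81 ≡ 1 (mod 8), (2/81) = +1, and (2/81)^5 = +1. Now have (1/81).
(1/81) = 1. Collecting the sign factors: 1.
(-5086/5167) = 1, and 5167 is prime, so -5086 is a quadratic residue mod 5167.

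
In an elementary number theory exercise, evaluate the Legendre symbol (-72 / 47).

-1

(-72 / 47)
  = (22 / 47)    [-72 ≡ 22 mod 47]
  = (11 / 47)    [47 ≡ 7 mod 8 ⇒ (2 / 47) = +1]
  = -(47 / 11)    [QR: both ≡ 3 mod 4, sign flips]
  = -(3 / 11)    [47 ≡ 3 mod 11]
  = (11 / 3)    [QR: both ≡ 3 mod 4, sign flips]
  = (2 / 3)    [11 ≡ 2 mod 3]
  = -(1 / 3)    [3 ≡ 3 mod 8 ⇒ (2 / 3) = -1]
  = -1    [(1 / 3) = 1]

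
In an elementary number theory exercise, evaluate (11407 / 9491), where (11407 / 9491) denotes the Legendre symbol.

1

Reduce the numerator: 11407 ≡ 1916 (mod 9491), so (11407 / 9491) = (1916 / 9491).
Factor out 2: 1916 = 2^2·479. Since 9491 ≡ 3 (mod 8), (2 / 9491) = -1, and (2 / 9491)^2 = +1. Now have (479 / 9491).
Both 479 ≡ 3 and 9491 ≡ 3 (mod 4), so reciprocity gives (479 / 9491) = -(9491 / 479). Reduce: 9491 ≡ 390 (mod 479). Now have -(390 / 479).
Factor out 2: 390 = 2·195. Since 479 ≡ 7 (mod 8), (2 / 479) = +1. Now have -(195 / 479).
Both 195 ≡ 3 and 479 ≡ 3 (mod 4), so reciprocity gives (195 / 479) = -(479 / 195). Reduce: 479 ≡ 89 (mod 195). Now have (89 / 195).
89 ≡ 1 (mod 4), so quadratic reciprocity gives (89 / 195) = (195 / 89). Reduce: 195 ≡ 17 (mod 89). Now have (17 / 89).
17 ≡ 1 (mod 4), so quadratic reciprocity gives (17 / 89) = (89 / 17). Reduce: 89 ≡ 4 (mod 17). Now have (4 / 17).
Factor out 2: 4 = 2^2. Since 17 ≡ 1 (mod 8), (2 / 17) = +1, and (2 / 17)^2 = +1. Now have (1 / 17).
(1 / 17) = 1. Collecting the sign factors: 1.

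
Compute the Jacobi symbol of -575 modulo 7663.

1

(-575/7663)
  = -(575/7663)    [7663 ≡ 3 mod 4 ⇒ (-1/7663) = -1]
  = (7663/575)    [QR: both ≡ 3 mod 4, sign flips]
  = (188/575)    [7663 ≡ 188 mod 575]
  = (47/575)    [575 ≡ 7 mod 8 ⇒ (2/575)^2 = +1]
  = -(575/47)    [QR: both ≡ 3 mod 4, sign flips]
  = -(11/47)    [575 ≡ 11 mod 47]
  = (47/11)    [QR: both ≡ 3 mod 4, sign flips]
  = (3/11)    [47 ≡ 3 mod 11]
  = -(11/3)    [QR: both ≡ 3 mod 4, sign flips]
  = -(2/3)    [11 ≡ 2 mod 3]
  = (1/3)    [3 ≡ 3 mod 8 ⇒ (2/3) = -1]
  = 1    [(1/3) = 1]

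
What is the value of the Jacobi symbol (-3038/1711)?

-1

Reduce the numerator: -3038 ≡ 384 (mod 1711), so (-3038/1711) = (384/1711).
Factor out 2: 384 = 2^7·3. Since 1711 ≡ 7 (mod 8), (2/1711) = +1, and (2/1711)^7 = +1. Now have (3/1711).
Both 3 ≡ 3 and 1711 ≡ 3 (mod 4), so reciprocity gives (3/1711) = -(1711/3). Reduce: 1711 ≡ 1 (mod 3). Now have -(1/3).
(1/3) = 1. Collecting the sign factors: -1.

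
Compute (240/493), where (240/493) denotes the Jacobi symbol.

-1

Factor out 2: 240 = 2^4·15. Since 493 ≡ 5 (mod 8), (2/493) = -1, and (2/493)^4 = +1. Now have (15/493).
493 ≡ 1 (mod 4), so quadratic reciprocity gives (15/493) = (493/15). Reduce: 493 ≡ 13 (mod 15). Now have (13/15).
13 ≡ 1 (mod 4), so quadratic reciprocity gives (13/15) = (15/13). Reduce: 15 ≡ 2 (mod 13). Now have (2/13).
Factor out 2: 2 = 2. Since 13 ≡ 5 (mod 8), (2/13) = -1. Now have -(1/13).
(1/13) = 1. Collecting the sign factors: -1.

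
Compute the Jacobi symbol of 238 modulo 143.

Reduce the numerator: 238 ≡ 95 (mod 143), so (238/143) = (95/143).
Both 95 ≡ 3 and 143 ≡ 3 (mod 4), so reciprocity gives (95/143) = -(143/95). Reduce: 143 ≡ 48 (mod 95). Now have -(48/95).
Factor out 2: 48 = 2^4·3. Since 95 ≡ 7 (mod 8), (2/95) = +1, and (2/95)^4 = +1. Now have -(3/95).
Both 3 ≡ 3 and 95 ≡ 3 (mod 4), so reciprocity gives (3/95) = -(95/3). Reduce: 95 ≡ 2 (mod 3). Now have (2/3).
Factor out 2: 2 = 2. Since 3 ≡ 3 (mod 8), (2/3) = -1. Now have -(1/3).
(1/3) = 1. Collecting the sign factors: -1.

-1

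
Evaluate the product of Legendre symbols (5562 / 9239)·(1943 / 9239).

By multiplicativity, (5562·1943 / 9239) = (5562 / 9239)·(1943 / 9239).
First factor (5562 / 9239):
(5562 / 9239)
  = (2781 / 9239)    [9239 ≡ 7 mod 8 ⇒ (2 / 9239) = +1]
  = (9239 / 2781)    [QR: 2781 ≡ 1 mod 4, sign kept]
  = (896 / 2781)    [9239 ≡ 896 mod 2781]
  = -(7 / 2781)    [2781 ≡ 5 mod 8 ⇒ (2 / 2781)^7 = -1]
  = -(2781 / 7)    [QR: 2781 ≡ 1 mod 4, sign kept]
  = -(2 / 7)    [2781 ≡ 2 mod 7]
  = -(1 / 7)    [7 ≡ 7 mod 8 ⇒ (2 / 7) = +1]
  = -1    [(1 / 7) = 1]
Second factor (1943 / 9239):
(1943 / 9239)
  = -(9239 / 1943)    [QR: both ≡ 3 mod 4, sign flips]
  = -(1467 / 1943)    [9239 ≡ 1467 mod 1943]
  = (1943 / 1467)    [QR: both ≡ 3 mod 4, sign flips]
  = (476 / 1467)    [1943 ≡ 476 mod 1467]
  = (119 / 1467)    [1467 ≡ 3 mod 8 ⇒ (2 / 1467)^2 = +1]
  = -(1467 / 119)    [QR: both ≡ 3 mod 4, sign flips]
  = -(39 / 119)    [1467 ≡ 39 mod 119]
  = (119 / 39)    [QR: both ≡ 3 mod 4, sign flips]
  = (2 / 39)    [119 ≡ 2 mod 39]
  = (1 / 39)    [39 ≡ 7 mod 8 ⇒ (2 / 39) = +1]
  = 1    [(1 / 39) = 1]
Product: (-1)·(1) = -1.

-1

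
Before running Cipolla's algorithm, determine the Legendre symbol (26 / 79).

(26 / 79)
  = (13 / 79)    [79 ≡ 7 mod 8 ⇒ (2 / 79) = +1]
  = (79 / 13)    [QR: 13 ≡ 1 mod 4, sign kept]
  = (1 / 13)    [79 ≡ 1 mod 13]
  = 1    [(1 / 13) = 1]

1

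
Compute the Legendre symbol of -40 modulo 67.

-1

(-40 / 67)
  = (27 / 67)    [-40 ≡ 27 mod 67]
  = -(67 / 27)    [QR: both ≡ 3 mod 4, sign flips]
  = -(13 / 27)    [67 ≡ 13 mod 27]
  = -(27 / 13)    [QR: 13 ≡ 1 mod 4, sign kept]
  = -(1 / 13)    [27 ≡ 1 mod 13]
  = -1    [(1 / 13) = 1]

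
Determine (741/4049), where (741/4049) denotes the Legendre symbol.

-1

741 ≡ 1 (mod 4), so quadratic reciprocity gives (741/4049) = (4049/741). Reduce: 4049 ≡ 344 (mod 741). Now have (344/741).
Factor out 2: 344 = 2^3·43. Since 741 ≡ 5 (mod 8), (2/741) = -1, and (2/741)^3 = -1. Now have -(43/741).
741 ≡ 1 (mod 4), so quadratic reciprocity gives (43/741) = (741/43). Reduce: 741 ≡ 10 (mod 43). Now have -(10/43).
Factor out 2: 10 = 2·5. Since 43 ≡ 3 (mod 8), (2/43) = -1. Now have (5/43).
5 ≡ 1 (mod 4), so quadratic reciprocity gives (5/43) = (43/5). Reduce: 43 ≡ 3 (mod 5). Now have (3/5).
5 ≡ 1 (mod 4), so quadratic reciprocity gives (3/5) = (5/3). Reduce: 5 ≡ 2 (mod 3). Now have (2/3).
Factor out 2: 2 = 2. Since 3 ≡ 3 (mod 8), (2/3) = -1. Now have -(1/3).
(1/3) = 1. Collecting the sign factors: -1.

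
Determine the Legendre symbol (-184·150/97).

-1

By multiplicativity, (-184·150/97) = (-184/97)·(150/97).
First factor (-184/97):
(-184/97)
  = (10/97)    [-184 ≡ 10 mod 97]
  = (5/97)    [97 ≡ 1 mod 8 ⇒ (2/97) = +1]
  = (97/5)    [QR: 5 ≡ 1 mod 4, sign kept]
  = (2/5)    [97 ≡ 2 mod 5]
  = -(1/5)    [5 ≡ 5 mod 8 ⇒ (2/5) = -1]
  = -1    [(1/5) = 1]
Second factor (150/97):
(150/97)
  = (53/97)    [150 ≡ 53 mod 97]
  = (97/53)    [QR: 53 ≡ 1 mod 4, sign kept]
  = (44/53)    [97 ≡ 44 mod 53]
  = (11/53)    [53 ≡ 5 mod 8 ⇒ (2/53)^2 = +1]
  = (53/11)    [QR: 53 ≡ 1 mod 4, sign kept]
  = (9/11)    [53 ≡ 9 mod 11]
  = (11/9)    [QR: 9 ≡ 1 mod 4, sign kept]
  = (2/9)    [11 ≡ 2 mod 9]
  = (1/9)    [9 ≡ 1 mod 8 ⇒ (2/9) = +1]
  = 1    [(1/9) = 1]
Product: (-1)·(1) = -1.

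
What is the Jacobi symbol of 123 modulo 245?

-1

(123 / 245)
  = (245 / 123)    [QR: 245 ≡ 1 mod 4, sign kept]
  = (122 / 123)    [245 ≡ 122 mod 123]
  = -(61 / 123)    [123 ≡ 3 mod 8 ⇒ (2 / 123) = -1]
  = -(123 / 61)    [QR: 61 ≡ 1 mod 4, sign kept]
  = -(1 / 61)    [123 ≡ 1 mod 61]
  = -1    [(1 / 61) = 1]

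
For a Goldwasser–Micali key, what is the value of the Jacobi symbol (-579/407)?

(-579/407)
  = (235/407)    [-579 ≡ 235 mod 407]
  = -(407/235)    [QR: both ≡ 3 mod 4, sign flips]
  = -(172/235)    [407 ≡ 172 mod 235]
  = -(43/235)    [235 ≡ 3 mod 8 ⇒ (2/235)^2 = +1]
  = (235/43)    [QR: both ≡ 3 mod 4, sign flips]
  = (20/43)    [235 ≡ 20 mod 43]
  = (5/43)    [43 ≡ 3 mod 8 ⇒ (2/43)^2 = +1]
  = (43/5)    [QR: 5 ≡ 1 mod 4, sign kept]
  = (3/5)    [43 ≡ 3 mod 5]
  = (5/3)    [QR: 5 ≡ 1 mod 4, sign kept]
  = (2/3)    [5 ≡ 2 mod 3]
  = -(1/3)    [3 ≡ 3 mod 8 ⇒ (2/3) = -1]
  = -1    [(1/3) = 1]

-1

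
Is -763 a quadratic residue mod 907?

yes

(-763/907)
  = -(763/907)    [907 ≡ 3 mod 4 ⇒ (-1/907) = -1]
  = (907/763)    [QR: both ≡ 3 mod 4, sign flips]
  = (144/763)    [907 ≡ 144 mod 763]
  = (9/763)    [763 ≡ 3 mod 8 ⇒ (2/763)^4 = +1]
  = (763/9)    [QR: 9 ≡ 1 mod 4, sign kept]
  = (7/9)    [763 ≡ 7 mod 9]
  = (9/7)    [QR: 9 ≡ 1 mod 4, sign kept]
  = (2/7)    [9 ≡ 2 mod 7]
  = (1/7)    [7 ≡ 7 mod 8 ⇒ (2/7) = +1]
  = 1    [(1/7) = 1]
The Legendre symbol is 1, so x^2 ≡ -763 (mod 907) has solution.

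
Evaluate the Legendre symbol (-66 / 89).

-1

(-66 / 89)
  = (23 / 89)    [-66 ≡ 23 mod 89]
  = (89 / 23)    [QR: 89 ≡ 1 mod 4, sign kept]
  = (20 / 23)    [89 ≡ 20 mod 23]
  = (5 / 23)    [23 ≡ 7 mod 8 ⇒ (2 / 23)^2 = +1]
  = (23 / 5)    [QR: 5 ≡ 1 mod 4, sign kept]
  = (3 / 5)    [23 ≡ 3 mod 5]
  = (5 / 3)    [QR: 5 ≡ 1 mod 4, sign kept]
  = (2 / 3)    [5 ≡ 2 mod 3]
  = -(1 / 3)    [3 ≡ 3 mod 8 ⇒ (2 / 3) = -1]
  = -1    [(1 / 3) = 1]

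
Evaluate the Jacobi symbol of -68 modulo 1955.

0

Reduce the numerator: -68 ≡ 1887 (mod 1955), so (-68|1955) = (1887|1955).
Both 1887 ≡ 3 and 1955 ≡ 3 (mod 4), so reciprocity gives (1887|1955) = -(1955|1887). Reduce: 1955 ≡ 68 (mod 1887). Now have -(68|1887).
Factor out 2: 68 = 2^2·17. Since 1887 ≡ 7 (mod 8), (2|1887) = +1, and (2|1887)^2 = +1. Now have -(17|1887).
17 ≡ 1 (mod 4), so quadratic reciprocity gives (17|1887) = (1887|17). Reduce: 1887 ≡ 0 (mod 17). Now have -(0|17).
The numerator is now 0 with denominator 17 > 1: the symbol is 0.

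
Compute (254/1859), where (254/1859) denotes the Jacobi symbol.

(254/1859)
  = -(127/1859)    [1859 ≡ 3 mod 8 ⇒ (2/1859) = -1]
  = (1859/127)    [QR: both ≡ 3 mod 4, sign flips]
  = (81/127)    [1859 ≡ 81 mod 127]
  = (127/81)    [QR: 81 ≡ 1 mod 4, sign kept]
  = (46/81)    [127 ≡ 46 mod 81]
  = (23/81)    [81 ≡ 1 mod 8 ⇒ (2/81) = +1]
  = (81/23)    [QR: 81 ≡ 1 mod 4, sign kept]
  = (12/23)    [81 ≡ 12 mod 23]
  = (3/23)    [23 ≡ 7 mod 8 ⇒ (2/23)^2 = +1]
  = -(23/3)    [QR: both ≡ 3 mod 4, sign flips]
  = -(2/3)    [23 ≡ 2 mod 3]
  = (1/3)    [3 ≡ 3 mod 8 ⇒ (2/3) = -1]
  = 1    [(1/3) = 1]

1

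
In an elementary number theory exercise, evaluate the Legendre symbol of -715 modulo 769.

1

(-715 / 769)
  = (54 / 769)    [-715 ≡ 54 mod 769]
  = (27 / 769)    [769 ≡ 1 mod 8 ⇒ (2 / 769) = +1]
  = (769 / 27)    [QR: 769 ≡ 1 mod 4, sign kept]
  = (13 / 27)    [769 ≡ 13 mod 27]
  = (27 / 13)    [QR: 13 ≡ 1 mod 4, sign kept]
  = (1 / 13)    [27 ≡ 1 mod 13]
  = 1    [(1 / 13) = 1]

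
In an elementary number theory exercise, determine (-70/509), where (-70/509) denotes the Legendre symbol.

1

Pull out -1: (-70/509) = (-1/509)·(70/509). Since 509 ≡ 1 (mod 4), (-1/509) = +1. Now have (70/509).
Factor out 2: 70 = 2·35. Since 509 ≡ 5 (mod 8), (2/509) = -1. Now have -(35/509).
509 ≡ 1 (mod 4), so quadratic reciprocity gives (35/509) = (509/35). Reduce: 509 ≡ 19 (mod 35). Now have -(19/35).
Both 19 ≡ 3 and 35 ≡ 3 (mod 4), so reciprocity gives (19/35) = -(35/19). Reduce: 35 ≡ 16 (mod 19). Now have (16/19).
Factor out 2: 16 = 2^4. Since 19 ≡ 3 (mod 8), (2/19) = -1, and (2/19)^4 = +1. Now have (1/19).
(1/19) = 1. Collecting the sign factors: 1.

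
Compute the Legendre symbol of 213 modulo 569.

-1

213 ≡ 1 (mod 4), so quadratic reciprocity gives (213/569) = (569/213). Reduce: 569 ≡ 143 (mod 213). Now have (143/213).
213 ≡ 1 (mod 4), so quadratic reciprocity gives (143/213) = (213/143). Reduce: 213 ≡ 70 (mod 143). Now have (70/143).
Factor out 2: 70 = 2·35. Since 143 ≡ 7 (mod 8), (2/143) = +1. Now have (35/143).
Both 35 ≡ 3 and 143 ≡ 3 (mod 4), so reciprocity gives (35/143) = -(143/35). Reduce: 143 ≡ 3 (mod 35). Now have -(3/35).
Both 3 ≡ 3 and 35 ≡ 3 (mod 4), so reciprocity gives (3/35) = -(35/3). Reduce: 35 ≡ 2 (mod 3). Now have (2/3).
Factor out 2: 2 = 2. Since 3 ≡ 3 (mod 8), (2/3) = -1. Now have -(1/3).
(1/3) = 1. Collecting the sign factors: -1.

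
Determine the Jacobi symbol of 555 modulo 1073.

0

(555 / 1073)
  = (1073 / 555)    [QR: 1073 ≡ 1 mod 4, sign kept]
  = (518 / 555)    [1073 ≡ 518 mod 555]
  = -(259 / 555)    [555 ≡ 3 mod 8 ⇒ (2 / 555) = -1]
  = (555 / 259)    [QR: both ≡ 3 mod 4, sign flips]
  = (37 / 259)    [555 ≡ 37 mod 259]
  = (259 / 37)    [QR: 37 ≡ 1 mod 4, sign kept]
  = (0 / 37)    [259 ≡ 0 mod 37]
  = 0    [numerator 0, gcd > 1]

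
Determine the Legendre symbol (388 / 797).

Factor out 2: 388 = 2^2·97. Since 797 ≡ 5 (mod 8), (2 / 797) = -1, and (2 / 797)^2 = +1. Now have (97 / 797).
97 ≡ 1 (mod 4), so quadratic reciprocity gives (97 / 797) = (797 / 97). Reduce: 797 ≡ 21 (mod 97). Now have (21 / 97).
21 ≡ 1 (mod 4), so quadratic reciprocity gives (21 / 97) = (97 / 21). Reduce: 97 ≡ 13 (mod 21). Now have (13 / 21).
13 ≡ 1 (mod 4), so quadratic reciprocity gives (13 / 21) = (21 / 13). Reduce: 21 ≡ 8 (mod 13). Now have (8 / 13).
Factor out 2: 8 = 2^3. Since 13 ≡ 5 (mod 8), (2 / 13) = -1, and (2 / 13)^3 = -1. Now have -(1 / 13).
(1 / 13) = 1. Collecting the sign factors: -1.

-1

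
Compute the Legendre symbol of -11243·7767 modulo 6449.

-1

By multiplicativity, (-11243·7767 / 6449) = (-11243 / 6449)·(7767 / 6449).
First factor (-11243 / 6449):
Pull out -1: (-11243 / 6449) = (-1 / 6449)·(11243 / 6449). Since 6449 ≡ 1 (mod 4), (-1 / 6449) = +1. Now have (11243 / 6449).
Reduce the numerator: 11243 ≡ 4794 (mod 6449), so (11243 / 6449) = (4794 / 6449).
Factor out 2: 4794 = 2·2397. Since 6449 ≡ 1 (mod 8), (2 / 6449) = +1. Now have (2397 / 6449).
2397 ≡ 1 (mod 4), so quadratic reciprocity gives (2397 / 6449) = (6449 / 2397). Reduce: 6449 ≡ 1655 (mod 2397). Now have (1655 / 2397).
2397 ≡ 1 (mod 4), so quadratic reciprocity gives (1655 / 2397) = (2397 / 1655). Reduce: 2397 ≡ 742 (mod 1655). Now have (742 / 1655).
Factor out 2: 742 = 2·371. Since 1655 ≡ 7 (mod 8), (2 / 1655) = +1. Now have (371 / 1655).
Both 371 ≡ 3 and 1655 ≡ 3 (mod 4), so reciprocity gives (371 / 1655) = -(1655 / 371). Reduce: 1655 ≡ 171 (mod 371). Now have -(171 / 371).
Both 171 ≡ 3 and 371 ≡ 3 (mod 4), so reciprocity gives (171 / 371) = -(371 / 171). Reduce: 371 ≡ 29 (mod 171). Now have (29 / 171).
29 ≡ 1 (mod 4), so quadratic reciprocity gives (29 / 171) = (171 / 29). Reduce: 171 ≡ 26 (mod 29). Now have (26 / 29).
Factor out 2: 26 = 2·13. Since 29 ≡ 5 (mod 8), (2 / 29) = -1. Now have -(13 / 29).
13 ≡ 1 (mod 4), so quadratic reciprocity gives (13 / 29) = (29 / 13). Reduce: 29 ≡ 3 (mod 13). Now have -(3 / 13).
13 ≡ 1 (mod 4), so quadratic reciprocity gives (3 / 13) = (13 / 3). Reduce: 13 ≡ 1 (mod 3). Now have -(1 / 3).
(1 / 3) = 1. Collecting the sign factors: -1.
Second factor (7767 / 6449):
Reduce the numerator: 7767 ≡ 1318 (mod 6449), so (7767 / 6449) = (1318 / 6449).
Factor out 2: 1318 = 2·659. Since 6449 ≡ 1 (mod 8), (2 / 6449) = +1. Now have (659 / 6449).
6449 ≡ 1 (mod 4), so quadratic reciprocity gives (659 / 6449) = (6449 / 659). Reduce: 6449 ≡ 518 (mod 659). Now have (518 / 659).
Factor out 2: 518 = 2·259. Since 659 ≡ 3 (mod 8), (2 / 659) = -1. Now have -(259 / 659).
Both 259 ≡ 3 and 659 ≡ 3 (mod 4), so reciprocity gives (259 / 659) = -(659 / 259). Reduce: 659 ≡ 141 (mod 259). Now have (141 / 259).
141 ≡ 1 (mod 4), so quadratic reciprocity gives (141 / 259) = (259 / 141). Reduce: 259 ≡ 118 (mod 141). Now have (118 / 141).
Factor out 2: 118 = 2·59. Since 141 ≡ 5 (mod 8), (2 / 141) = -1. Now have -(59 / 141).
141 ≡ 1 (mod 4), so quadratic reciprocity gives (59 / 141) = (141 / 59). Reduce: 141 ≡ 23 (mod 59). Now have -(23 / 59).
Both 23 ≡ 3 and 59 ≡ 3 (mod 4), so reciprocity gives (23 / 59) = -(59 / 23). Reduce: 59 ≡ 13 (mod 23). Now have (13 / 23).
13 ≡ 1 (mod 4), so quadratic reciprocity gives (13 / 23) = (23 / 13). Reduce: 23 ≡ 10 (mod 13). Now have (10 / 13).
Factor out 2: 10 = 2·5. Since 13 ≡ 5 (mod 8), (2 / 13) = -1. Now have -(5 / 13).
5 ≡ 1 (mod 4), so quadratic reciprocity gives (5 / 13) = (13 / 5). Reduce: 13 ≡ 3 (mod 5). Now have -(3 / 5).
5 ≡ 1 (mod 4), so quadratic reciprocity gives (3 / 5) = (5 / 3). Reduce: 5 ≡ 2 (mod 3). Now have -(2 / 3).
Factor out 2: 2 = 2. Since 3 ≡ 3 (mod 8), (2 / 3) = -1. Now have (1 / 3).
(1 / 3) = 1. Collecting the sign factors: 1.
Product: (-1)·(1) = -1.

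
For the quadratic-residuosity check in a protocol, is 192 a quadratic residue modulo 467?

yes

Factor out 2: 192 = 2^6·3. Since 467 ≡ 3 (mod 8), (2|467) = -1, and (2|467)^6 = +1. Now have (3|467).
Both 3 ≡ 3 and 467 ≡ 3 (mod 4), so reciprocity gives (3|467) = -(467|3). Reduce: 467 ≡ 2 (mod 3). Now have -(2|3).
Factor out 2: 2 = 2. Since 3 ≡ 3 (mod 8), (2|3) = -1. Now have (1|3).
(1|3) = 1. Collecting the sign factors: 1.
The Legendre symbol is 1, so x^2 ≡ 192 (mod 467) has solution.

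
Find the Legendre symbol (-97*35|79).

1

By multiplicativity, (-97·35|79) = (-97|79)·(35|79).
First factor (-97|79):
(-97|79)
  = (61|79)    [-97 ≡ 61 mod 79]
  = (79|61)    [QR: 61 ≡ 1 mod 4, sign kept]
  = (18|61)    [79 ≡ 18 mod 61]
  = -(9|61)    [61 ≡ 5 mod 8 ⇒ (2|61) = -1]
  = -(61|9)    [QR: 9 ≡ 1 mod 4, sign kept]
  = -(7|9)    [61 ≡ 7 mod 9]
  = -(9|7)    [QR: 9 ≡ 1 mod 4, sign kept]
  = -(2|7)    [9 ≡ 2 mod 7]
  = -(1|7)    [7 ≡ 7 mod 8 ⇒ (2|7) = +1]
  = -1    [(1|7) = 1]
Second factor (35|79):
(35|79)
  = -(79|35)    [QR: both ≡ 3 mod 4, sign flips]
  = -(9|35)    [79 ≡ 9 mod 35]
  = -(35|9)    [QR: 9 ≡ 1 mod 4, sign kept]
  = -(8|9)    [35 ≡ 8 mod 9]
  = -(1|9)    [9 ≡ 1 mod 8 ⇒ (2|9)^3 = +1]
  = -1    [(1|9) = 1]
Product: (-1)·(-1) = 1.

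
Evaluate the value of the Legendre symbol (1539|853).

Reduce the numerator: 1539 ≡ 686 (mod 853), so (1539|853) = (686|853).
Factor out 2: 686 = 2·343. Since 853 ≡ 5 (mod 8), (2|853) = -1. Now have -(343|853).
853 ≡ 1 (mod 4), so quadratic reciprocity gives (343|853) = (853|343). Reduce: 853 ≡ 167 (mod 343). Now have -(167|343).
Both 167 ≡ 3 and 343 ≡ 3 (mod 4), so reciprocity gives (167|343) = -(343|167). Reduce: 343 ≡ 9 (mod 167). Now have (9|167).
9 ≡ 1 (mod 4), so quadratic reciprocity gives (9|167) = (167|9). Reduce: 167 ≡ 5 (mod 9). Now have (5|9).
5 ≡ 1 (mod 4), so quadratic reciprocity gives (5|9) = (9|5). Reduce: 9 ≡ 4 (mod 5). Now have (4|5).
Factor out 2: 4 = 2^2. Since 5 ≡ 5 (mod 8), (2|5) = -1, and (2|5)^2 = +1. Now have (1|5).
(1|5) = 1. Collecting the sign factors: 1.

1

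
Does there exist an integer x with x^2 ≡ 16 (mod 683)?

(16|683)
  = (1|683)    [683 ≡ 3 mod 8 ⇒ (2|683)^4 = +1]
  = 1    [(1|683) = 1]
The Legendre symbol is 1, so x^2 ≡ 16 (mod 683) has solution.

yes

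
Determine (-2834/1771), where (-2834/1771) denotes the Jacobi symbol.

Reduce the numerator: -2834 ≡ 708 (mod 1771), so (-2834/1771) = (708/1771).
Factor out 2: 708 = 2^2·177. Since 1771 ≡ 3 (mod 8), (2/1771) = -1, and (2/1771)^2 = +1. Now have (177/1771).
177 ≡ 1 (mod 4), so quadratic reciprocity gives (177/1771) = (1771/177). Reduce: 1771 ≡ 1 (mod 177). Now have (1/177).
(1/177) = 1. Collecting the sign factors: 1.

1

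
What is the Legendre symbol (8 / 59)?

-1

(8 / 59)
  = -(1 / 59)    [59 ≡ 3 mod 8 ⇒ (2 / 59)^3 = -1]
  = -1    [(1 / 59) = 1]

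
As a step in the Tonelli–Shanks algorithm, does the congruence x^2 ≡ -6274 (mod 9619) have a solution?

yes

Pull out -1: (-6274|9619) = (-1|9619)·(6274|9619). Since 9619 ≡ 3 (mod 4), (-1|9619) = -1. Now have -(6274|9619).
Factor out 2: 6274 = 2·3137. Since 9619 ≡ 3 (mod 8), (2|9619) = -1. Now have (3137|9619).
3137 ≡ 1 (mod 4), so quadratic reciprocity gives (3137|9619) = (9619|3137). Reduce: 9619 ≡ 208 (mod 3137). Now have (208|3137).
Factor out 2: 208 = 2^4·13. Since 3137 ≡ 1 (mod 8), (2|3137) = +1, and (2|3137)^4 = +1. Now have (13|3137).
13 ≡ 1 (mod 4), so quadratic reciprocity gives (13|3137) = (3137|13). Reduce: 3137 ≡ 4 (mod 13). Now have (4|13).
Factor out 2: 4 = 2^2. Since 13 ≡ 5 (mod 8), (2|13) = -1, and (2|13)^2 = +1. Now have (1|13).
(1|13) = 1. Collecting the sign factors: 1.
The Legendre symbol is 1, so x^2 ≡ -6274 (mod 9619) has solution.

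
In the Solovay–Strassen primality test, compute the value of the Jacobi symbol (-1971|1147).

(-1971|1147)
  = (323|1147)    [-1971 ≡ 323 mod 1147]
  = -(1147|323)    [QR: both ≡ 3 mod 4, sign flips]
  = -(178|323)    [1147 ≡ 178 mod 323]
  = (89|323)    [323 ≡ 3 mod 8 ⇒ (2|323) = -1]
  = (323|89)    [QR: 89 ≡ 1 mod 4, sign kept]
  = (56|89)    [323 ≡ 56 mod 89]
  = (7|89)    [89 ≡ 1 mod 8 ⇒ (2|89)^3 = +1]
  = (89|7)    [QR: 89 ≡ 1 mod 4, sign kept]
  = (5|7)    [89 ≡ 5 mod 7]
  = (7|5)    [QR: 5 ≡ 1 mod 4, sign kept]
  = (2|5)    [7 ≡ 2 mod 5]
  = -(1|5)    [5 ≡ 5 mod 8 ⇒ (2|5) = -1]
  = -1    [(1|5) = 1]

-1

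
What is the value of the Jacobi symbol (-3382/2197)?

-1

(-3382/2197)
  = (1012/2197)    [-3382 ≡ 1012 mod 2197]
  = (253/2197)    [2197 ≡ 5 mod 8 ⇒ (2/2197)^2 = +1]
  = (2197/253)    [QR: 253 ≡ 1 mod 4, sign kept]
  = (173/253)    [2197 ≡ 173 mod 253]
  = (253/173)    [QR: 173 ≡ 1 mod 4, sign kept]
  = (80/173)    [253 ≡ 80 mod 173]
  = (5/173)    [173 ≡ 5 mod 8 ⇒ (2/173)^4 = +1]
  = (173/5)    [QR: 5 ≡ 1 mod 4, sign kept]
  = (3/5)    [173 ≡ 3 mod 5]
  = (5/3)    [QR: 5 ≡ 1 mod 4, sign kept]
  = (2/3)    [5 ≡ 2 mod 3]
  = -(1/3)    [3 ≡ 3 mod 8 ⇒ (2/3) = -1]
  = -1    [(1/3) = 1]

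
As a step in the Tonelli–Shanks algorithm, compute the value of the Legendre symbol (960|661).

1

Reduce the numerator: 960 ≡ 299 (mod 661), so (960|661) = (299|661).
661 ≡ 1 (mod 4), so quadratic reciprocity gives (299|661) = (661|299). Reduce: 661 ≡ 63 (mod 299). Now have (63|299).
Both 63 ≡ 3 and 299 ≡ 3 (mod 4), so reciprocity gives (63|299) = -(299|63). Reduce: 299 ≡ 47 (mod 63). Now have -(47|63).
Both 47 ≡ 3 and 63 ≡ 3 (mod 4), so reciprocity gives (47|63) = -(63|47). Reduce: 63 ≡ 16 (mod 47). Now have (16|47).
Factor out 2: 16 = 2^4. Since 47 ≡ 7 (mod 8), (2|47) = +1, and (2|47)^4 = +1. Now have (1|47).
(1|47) = 1. Collecting the sign factors: 1.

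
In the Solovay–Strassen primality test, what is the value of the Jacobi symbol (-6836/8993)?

Reduce the numerator: -6836 ≡ 2157 (mod 8993), so (-6836/8993) = (2157/8993).
2157 ≡ 1 (mod 4), so quadratic reciprocity gives (2157/8993) = (8993/2157). Reduce: 8993 ≡ 365 (mod 2157). Now have (365/2157).
365 ≡ 1 (mod 4), so quadratic reciprocity gives (365/2157) = (2157/365). Reduce: 2157 ≡ 332 (mod 365). Now have (332/365).
Factor out 2: 332 = 2^2·83. Since 365 ≡ 5 (mod 8), (2/365) = -1, and (2/365)^2 = +1. Now have (83/365).
365 ≡ 1 (mod 4), so quadratic reciprocity gives (83/365) = (365/83). Reduce: 365 ≡ 33 (mod 83). Now have (33/83).
33 ≡ 1 (mod 4), so quadratic reciprocity gives (33/83) = (83/33). Reduce: 83 ≡ 17 (mod 33). Now have (17/33).
17 ≡ 1 (mod 4), so quadratic reciprocity gives (17/33) = (33/17). Reduce: 33 ≡ 16 (mod 17). Now have (16/17).
Factor out 2: 16 = 2^4. Since 17 ≡ 1 (mod 8), (2/17) = +1, and (2/17)^4 = +1. Now have (1/17).
(1/17) = 1. Collecting the sign factors: 1.

1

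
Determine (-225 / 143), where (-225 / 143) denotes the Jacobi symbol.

(-225 / 143)
  = (61 / 143)    [-225 ≡ 61 mod 143]
  = (143 / 61)    [QR: 61 ≡ 1 mod 4, sign kept]
  = (21 / 61)    [143 ≡ 21 mod 61]
  = (61 / 21)    [QR: 21 ≡ 1 mod 4, sign kept]
  = (19 / 21)    [61 ≡ 19 mod 21]
  = (21 / 19)    [QR: 21 ≡ 1 mod 4, sign kept]
  = (2 / 19)    [21 ≡ 2 mod 19]
  = -(1 / 19)    [19 ≡ 3 mod 8 ⇒ (2 / 19) = -1]
  = -1    [(1 / 19) = 1]

-1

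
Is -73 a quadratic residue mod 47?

yes

Reduce the numerator: -73 ≡ 21 (mod 47), so (-73/47) = (21/47).
21 ≡ 1 (mod 4), so quadratic reciprocity gives (21/47) = (47/21). Reduce: 47 ≡ 5 (mod 21). Now have (5/21).
5 ≡ 1 (mod 4), so quadratic reciprocity gives (5/21) = (21/5). Reduce: 21 ≡ 1 (mod 5). Now have (1/5).
(1/5) = 1. Collecting the sign factors: 1.
The Legendre symbol is 1, so x^2 ≡ -73 (mod 47) has solution.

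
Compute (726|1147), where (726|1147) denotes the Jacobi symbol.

1

(726|1147)
  = -(363|1147)    [1147 ≡ 3 mod 8 ⇒ (2|1147) = -1]
  = (1147|363)    [QR: both ≡ 3 mod 4, sign flips]
  = (58|363)    [1147 ≡ 58 mod 363]
  = -(29|363)    [363 ≡ 3 mod 8 ⇒ (2|363) = -1]
  = -(363|29)    [QR: 29 ≡ 1 mod 4, sign kept]
  = -(15|29)    [363 ≡ 15 mod 29]
  = -(29|15)    [QR: 29 ≡ 1 mod 4, sign kept]
  = -(14|15)    [29 ≡ 14 mod 15]
  = -(7|15)    [15 ≡ 7 mod 8 ⇒ (2|15) = +1]
  = (15|7)    [QR: both ≡ 3 mod 4, sign flips]
  = (1|7)    [15 ≡ 1 mod 7]
  = 1    [(1|7) = 1]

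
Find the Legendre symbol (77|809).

(77|809)
  = (809|77)    [QR: 77 ≡ 1 mod 4, sign kept]
  = (39|77)    [809 ≡ 39 mod 77]
  = (77|39)    [QR: 77 ≡ 1 mod 4, sign kept]
  = (38|39)    [77 ≡ 38 mod 39]
  = (19|39)    [39 ≡ 7 mod 8 ⇒ (2|39) = +1]
  = -(39|19)    [QR: both ≡ 3 mod 4, sign flips]
  = -(1|19)    [39 ≡ 1 mod 19]
  = -1    [(1|19) = 1]

-1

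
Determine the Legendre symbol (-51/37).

(-51/37)
  = (23/37)    [-51 ≡ 23 mod 37]
  = (37/23)    [QR: 37 ≡ 1 mod 4, sign kept]
  = (14/23)    [37 ≡ 14 mod 23]
  = (7/23)    [23 ≡ 7 mod 8 ⇒ (2/23) = +1]
  = -(23/7)    [QR: both ≡ 3 mod 4, sign flips]
  = -(2/7)    [23 ≡ 2 mod 7]
  = -(1/7)    [7 ≡ 7 mod 8 ⇒ (2/7) = +1]
  = -1    [(1/7) = 1]

-1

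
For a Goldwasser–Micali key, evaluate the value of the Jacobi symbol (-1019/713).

1

(-1019/713)
  = (407/713)    [-1019 ≡ 407 mod 713]
  = (713/407)    [QR: 713 ≡ 1 mod 4, sign kept]
  = (306/407)    [713 ≡ 306 mod 407]
  = (153/407)    [407 ≡ 7 mod 8 ⇒ (2/407) = +1]
  = (407/153)    [QR: 153 ≡ 1 mod 4, sign kept]
  = (101/153)    [407 ≡ 101 mod 153]
  = (153/101)    [QR: 101 ≡ 1 mod 4, sign kept]
  = (52/101)    [153 ≡ 52 mod 101]
  = (13/101)    [101 ≡ 5 mod 8 ⇒ (2/101)^2 = +1]
  = (101/13)    [QR: 13 ≡ 1 mod 4, sign kept]
  = (10/13)    [101 ≡ 10 mod 13]
  = -(5/13)    [13 ≡ 5 mod 8 ⇒ (2/13) = -1]
  = -(13/5)    [QR: 5 ≡ 1 mod 4, sign kept]
  = -(3/5)    [13 ≡ 3 mod 5]
  = -(5/3)    [QR: 5 ≡ 1 mod 4, sign kept]
  = -(2/3)    [5 ≡ 2 mod 3]
  = (1/3)    [3 ≡ 3 mod 8 ⇒ (2/3) = -1]
  = 1    [(1/3) = 1]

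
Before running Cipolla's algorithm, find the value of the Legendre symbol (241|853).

241 ≡ 1 (mod 4), so quadratic reciprocity gives (241|853) = (853|241). Reduce: 853 ≡ 130 (mod 241). Now have (130|241).
Factor out 2: 130 = 2·65. Since 241 ≡ 1 (mod 8), (2|241) = +1. Now have (65|241).
65 ≡ 1 (mod 4), so quadratic reciprocity gives (65|241) = (241|65). Reduce: 241 ≡ 46 (mod 65). Now have (46|65).
Factor out 2: 46 = 2·23. Since 65 ≡ 1 (mod 8), (2|65) = +1. Now have (23|65).
65 ≡ 1 (mod 4), so quadratic reciprocity gives (23|65) = (65|23). Reduce: 65 ≡ 19 (mod 23). Now have (19|23).
Both 19 ≡ 3 and 23 ≡ 3 (mod 4), so reciprocity gives (19|23) = -(23|19). Reduce: 23 ≡ 4 (mod 19). Now have -(4|19).
Factor out 2: 4 = 2^2. Since 19 ≡ 3 (mod 8), (2|19) = -1, and (2|19)^2 = +1. Now have -(1|19).
(1|19) = 1. Collecting the sign factors: -1.

-1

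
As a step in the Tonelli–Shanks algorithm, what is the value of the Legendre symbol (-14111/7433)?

(-14111/7433)
  = (755/7433)    [-14111 ≡ 755 mod 7433]
  = (7433/755)    [QR: 7433 ≡ 1 mod 4, sign kept]
  = (638/755)    [7433 ≡ 638 mod 755]
  = -(319/755)    [755 ≡ 3 mod 8 ⇒ (2/755) = -1]
  = (755/319)    [QR: both ≡ 3 mod 4, sign flips]
  = (117/319)    [755 ≡ 117 mod 319]
  = (319/117)    [QR: 117 ≡ 1 mod 4, sign kept]
  = (85/117)    [319 ≡ 85 mod 117]
  = (117/85)    [QR: 85 ≡ 1 mod 4, sign kept]
  = (32/85)    [117 ≡ 32 mod 85]
  = -(1/85)    [85 ≡ 5 mod 8 ⇒ (2/85)^5 = -1]
  = -1    [(1/85) = 1]

-1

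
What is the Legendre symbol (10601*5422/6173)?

-1

By multiplicativity, (10601·5422/6173) = (10601/6173)·(5422/6173).
First factor (10601/6173):
(10601/6173)
  = (4428/6173)    [10601 ≡ 4428 mod 6173]
  = (1107/6173)    [6173 ≡ 5 mod 8 ⇒ (2/6173)^2 = +1]
  = (6173/1107)    [QR: 6173 ≡ 1 mod 4, sign kept]
  = (638/1107)    [6173 ≡ 638 mod 1107]
  = -(319/1107)    [1107 ≡ 3 mod 8 ⇒ (2/1107) = -1]
  = (1107/319)    [QR: both ≡ 3 mod 4, sign flips]
  = (150/319)    [1107 ≡ 150 mod 319]
  = (75/319)    [319 ≡ 7 mod 8 ⇒ (2/319) = +1]
  = -(319/75)    [QR: both ≡ 3 mod 4, sign flips]
  = -(19/75)    [319 ≡ 19 mod 75]
  = (75/19)    [QR: both ≡ 3 mod 4, sign flips]
  = (18/19)    [75 ≡ 18 mod 19]
  = -(9/19)    [19 ≡ 3 mod 8 ⇒ (2/19) = -1]
  = -(19/9)    [QR: 9 ≡ 1 mod 4, sign kept]
  = -(1/9)    [19 ≡ 1 mod 9]
  = -1    [(1/9) = 1]
Second factor (5422/6173):
(5422/6173)
  = -(2711/6173)    [6173 ≡ 5 mod 8 ⇒ (2/6173) = -1]
  = -(6173/2711)    [QR: 6173 ≡ 1 mod 4, sign kept]
  = -(751/2711)    [6173 ≡ 751 mod 2711]
  = (2711/751)    [QR: both ≡ 3 mod 4, sign flips]
  = (458/751)    [2711 ≡ 458 mod 751]
  = (229/751)    [751 ≡ 7 mod 8 ⇒ (2/751) = +1]
  = (751/229)    [QR: 229 ≡ 1 mod 4, sign kept]
  = (64/229)    [751 ≡ 64 mod 229]
  = (1/229)    [229 ≡ 5 mod 8 ⇒ (2/229)^6 = +1]
  = 1    [(1/229) = 1]
Product: (-1)·(1) = -1.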